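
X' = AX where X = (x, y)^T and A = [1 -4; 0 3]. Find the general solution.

x(t) = -K_1e^(t) + 2K_2e^(3t), y(t) = -K_2e^(3t)

Coefficient matrix A = [[1, -4], [0, 3]].
Characteristic polynomial det(A - λI) = λ^2 - 4λ + 3 = 0.
Eigenvalues λ = 1, 3.
For λ=1: (A-λI) row 1 is [0, -4], so an eigenvector is (-1, 0).
For λ=3: (A-λI) row 1 is [-2, -4], so an eigenvector is (2, -1).
General solution: K_1e^(t)(-1,0) + K_2e^(3t)(2,-1).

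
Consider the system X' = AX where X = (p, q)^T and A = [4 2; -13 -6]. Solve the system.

Coefficient matrix A = [[4, 2], [-13, -6]].
Characteristic polynomial det(A - λI) = λ^2 + 2λ + 2 = 0.
Eigenvalues λ = -1 ± i (complex conjugate pair).
For λ=-1+i: an eigenvector is (1,-3) - i(-1,2) = (1 + i, -3 - 2i).
A real fundamental pair from Re and Im of e^((-1+i)t)v: X_1 = e^(-t)(cos(t)·(1,-3) + sin(t)·(-1,2)), X_2 = e^(-t)(sin(t)·(1,-3) - cos(t)·(-1,2)).
General solution: C_1X_1 + C_2X_2.

p(t) = -C_1e^(-t)sin(t) + C_1e^(-t)cos(t) + C_2e^(-t)sin(t) + C_2e^(-t)cos(t), q(t) = 2C_1e^(-t)sin(t) - 3C_1e^(-t)cos(t) - 3C_2e^(-t)sin(t) - 2C_2e^(-t)cos(t)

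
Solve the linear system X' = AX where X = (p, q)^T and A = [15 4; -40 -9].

p(t) = -K_1e^(3t)sin(4t) + K_2e^(3t)cos(4t), q(t) = 3K_1e^(3t)sin(4t) - K_1e^(3t)cos(4t) - K_2e^(3t)sin(4t) - 3K_2e^(3t)cos(4t)

Coefficient matrix A = [[15, 4], [-40, -9]].
Characteristic polynomial det(A - λI) = λ^2 - 6λ + 25 = 0.
Eigenvalues λ = 3 ± 4i (complex conjugate pair).
For λ=3+4i: an eigenvector is (0,-1) - i(-1,3) = (0 + i, -1 - 3i).
A real fundamental pair from Re and Im of e^((3+4i)t)v: X_1 = e^(3t)(cos(4t)·(0,-1) + sin(4t)·(-1,3)), X_2 = e^(3t)(sin(4t)·(0,-1) - cos(4t)·(-1,3)).
General solution: K_1X_1 + K_2X_2.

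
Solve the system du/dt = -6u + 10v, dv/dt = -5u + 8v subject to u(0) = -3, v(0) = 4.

Coefficient matrix A = [[-6, 10], [-5, 8]].
Characteristic polynomial det(A - λI) = λ^2 - 2λ + 2 = 0.
Eigenvalues λ = 1 ± i (complex conjugate pair).
For λ=1+i: an eigenvector is (-1,-1) - i(-3,-2) = (-1 + 3i, -1 + 2i).
A real fundamental pair from Re and Im of e^((1+i)t)v: X_1 = e^(t)(cos(t)·(-1,-1) + sin(t)·(-3,-2)), X_2 = e^(t)(sin(t)·(-1,-1) - cos(t)·(-3,-2)).
General solution: c_1X_1 + c_2X_2.
Applying u(0)=-3, v(0)=4 gives c_1=-18, c_2=-7.

u(t) = 61e^(t)sin(t) - 3e^(t)cos(t), v(t) = 43e^(t)sin(t) + 4e^(t)cos(t)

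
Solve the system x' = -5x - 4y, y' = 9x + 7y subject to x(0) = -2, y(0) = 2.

x(t) = 4te^(t) - 2e^(t), y(t) = -6te^(t) + 2e^(t)

Coefficient matrix A = [[-5, -4], [9, 7]].
Characteristic polynomial det(A - λI) = λ^2 - 2λ + 1 = 0.
Single eigenvalue λ = 1 with algebraic multiplicity 2.
Eigenvector v = (-2,3); generalized eigenvector w with (A-λI)w=v is (1,-1).
General solution: e^(t)[C_1·v + C_2·(t·v + w)].
Applying x(0)=-2, y(0)=2 gives C_1=0, C_2=-2.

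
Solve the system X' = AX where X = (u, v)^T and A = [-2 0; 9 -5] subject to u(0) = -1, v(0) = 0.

u(t) = -e^(-2t), v(t) = -3e^(-2t) + 3e^(-5t)

Coefficient matrix A = [[-2, 0], [9, -5]].
Characteristic polynomial det(A - λI) = λ^2 + 7λ + 10 = 0.
Eigenvalues λ = -5, -2.
For λ=-5: (A-λI) row 1 is [3, 0], so an eigenvector is (0, -1).
For λ=-2: (A-λI) row 2 is [9, -3], so an eigenvector is (1, 3).
General solution: C_1e^(-5t)(0,-1) + C_2e^(-2t)(1,3).
Applying u(0)=-1, v(0)=0 gives C_1=-3, C_2=-1.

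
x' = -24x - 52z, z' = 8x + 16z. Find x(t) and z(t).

x(t) = 3C_1e^(-4t)sin(4t) + 2C_1e^(-4t)cos(4t) + 2C_2e^(-4t)sin(4t) - 3C_2e^(-4t)cos(4t), z(t) = -C_1e^(-4t)sin(4t) - C_1e^(-4t)cos(4t) - C_2e^(-4t)sin(4t) + C_2e^(-4t)cos(4t)

Coefficient matrix A = [[-24, -52], [8, 16]].
Characteristic polynomial det(A - λI) = λ^2 + 8λ + 32 = 0.
Eigenvalues λ = -4 ± 4i (complex conjugate pair).
For λ=-4+4i: an eigenvector is (2,-1) - i(3,-1) = (2 - 3i, -1 + i).
A real fundamental pair from Re and Im of e^((-4+4i)t)v: X_1 = e^(-4t)(cos(4t)·(2,-1) + sin(4t)·(3,-1)), X_2 = e^(-4t)(sin(4t)·(2,-1) - cos(4t)·(3,-1)).
General solution: C_1X_1 + C_2X_2.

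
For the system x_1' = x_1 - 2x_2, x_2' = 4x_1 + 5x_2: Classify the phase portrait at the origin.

A = [[1,-2],[4,5]]; det(A-λI) = λ^2 - 6λ + 13.
λ = 3 ± 2i: positive real part.

unstable spiral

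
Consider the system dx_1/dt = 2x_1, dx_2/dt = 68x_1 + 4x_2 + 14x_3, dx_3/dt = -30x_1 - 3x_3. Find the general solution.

Coefficient matrix A = [[2, 0, 0], [68, 4, 14], [-30, 0, -3]].
det(A - λI) = 0 gives eigenvalues λ = 2, 4, -3.
For λ=2: eigenvector (1,8,-6).
For λ=4: eigenvector (0,1,0).
For λ=-3: eigenvector (0,-2,1).
General solution: C_1e^(2t)(1,8,-6) + C_2e^(4t)(0,1,0) + C_3e^(-3t)(0,-2,1).

x_1(t) = C_1e^(2t), x_2(t) = 8C_1e^(2t) + C_2e^(4t) - 2C_3e^(-3t), x_3(t) = -6C_1e^(2t) + C_3e^(-3t)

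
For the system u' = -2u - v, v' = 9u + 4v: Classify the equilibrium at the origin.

A = [[-2,-1],[9,4]]; det(A-λI) = λ^2 - 2λ + 1.
repeated λ = 1 with a single eigenvector.

unstable improper node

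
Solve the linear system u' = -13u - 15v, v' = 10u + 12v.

u(t) = C_1e^(2t) - 3C_2e^(-3t), v(t) = -C_1e^(2t) + 2C_2e^(-3t)

Coefficient matrix A = [[-13, -15], [10, 12]].
Characteristic polynomial det(A - λI) = λ^2 + λ - 6 = 0.
Eigenvalues λ = 2, -3.
For λ=2: (A-λI) row 1 is [-15, -15], so an eigenvector is (1, -1).
For λ=-3: (A-λI) row 1 is [-10, -15], so an eigenvector is (-3, 2).
General solution: C_1e^(2t)(1,-1) + C_2e^(-3t)(-3,2).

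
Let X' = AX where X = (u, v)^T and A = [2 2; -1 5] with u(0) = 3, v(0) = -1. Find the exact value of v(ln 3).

A = [[2,2],[-1,5]]; eigenvalues λ = 4, 3.
Eigenvectors: (-1,-1) for λ=4, (-2,-1) for λ=3.
From the initial condition, c_1 = 5, c_2 = -4.
v(ln 3) = (5)(3^4)(-1) + (-4)(3^3)(-1) = -297.

-297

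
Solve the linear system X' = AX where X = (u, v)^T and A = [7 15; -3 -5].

Coefficient matrix A = [[7, 15], [-3, -5]].
Characteristic polynomial det(A - λI) = λ^2 - 2λ + 10 = 0.
Eigenvalues λ = 1 ± 3i (complex conjugate pair).
For λ=1+3i: an eigenvector is (2,-1) - i(-1,0) = (2 + i, -1).
A real fundamental pair from Re and Im of e^((1+3i)t)v: X_1 = e^(t)(cos(3t)·(2,-1) + sin(3t)·(-1,0)), X_2 = e^(t)(sin(3t)·(2,-1) - cos(3t)·(-1,0)).
General solution: K_1X_1 + K_2X_2.

u(t) = -K_1e^(t)sin(3t) + 2K_1e^(t)cos(3t) + 2K_2e^(t)sin(3t) + K_2e^(t)cos(3t), v(t) = -K_1e^(t)cos(3t) - K_2e^(t)sin(3t)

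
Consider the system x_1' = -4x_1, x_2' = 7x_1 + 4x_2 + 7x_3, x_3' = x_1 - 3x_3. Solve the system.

Coefficient matrix A = [[-4, 0, 0], [7, 4, 7], [1, 0, -3]].
det(A - λI) = 0 gives eigenvalues λ = 4, -4, -3.
For λ=4: eigenvector (0,1,0).
For λ=-4: eigenvector (1,0,-1).
For λ=-3: eigenvector (0,-1,1).
General solution: C_1e^(4t)(0,1,0) + C_2e^(-4t)(1,0,-1) + C_3e^(-3t)(0,-1,1).

x_1(t) = C_2e^(-4t), x_2(t) = C_1e^(4t) - C_3e^(-3t), x_3(t) = -C_2e^(-4t) + C_3e^(-3t)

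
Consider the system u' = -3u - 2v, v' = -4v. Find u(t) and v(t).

u(t) = -2K_1e^(-4t) + K_2e^(-3t), v(t) = -K_1e^(-4t)

Coefficient matrix A = [[-3, -2], [0, -4]].
Characteristic polynomial det(A - λI) = λ^2 + 7λ + 12 = 0.
Eigenvalues λ = -4, -3.
For λ=-4: (A-λI) row 1 is [1, -2], so an eigenvector is (-2, -1).
For λ=-3: (A-λI) row 1 is [0, -2], so an eigenvector is (1, 0).
General solution: K_1e^(-4t)(-2,-1) + K_2e^(-3t)(1,0).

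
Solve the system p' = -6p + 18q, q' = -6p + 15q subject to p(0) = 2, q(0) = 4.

p(t) = 18e^(6t) - 16e^(3t), q(t) = 12e^(6t) - 8e^(3t)

Coefficient matrix A = [[-6, 18], [-6, 15]].
Characteristic polynomial det(A - λI) = λ^2 - 9λ + 18 = 0.
Eigenvalues λ = 6, 3.
For λ=6: (A-λI) row 1 is [-12, 18], so an eigenvector is (3, 2).
For λ=3: (A-λI) row 1 is [-9, 18], so an eigenvector is (2, 1).
General solution: K_1e^(6t)(3,2) + K_2e^(3t)(2,1).
Applying p(0)=2, q(0)=4 gives K_1=6, K_2=-8.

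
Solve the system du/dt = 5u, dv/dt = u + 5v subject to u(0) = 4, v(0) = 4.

Coefficient matrix A = [[5, 0], [1, 5]].
Characteristic polynomial det(A - λI) = λ^2 - 10λ + 25 = 0.
Single eigenvalue λ = 5 with algebraic multiplicity 2.
Eigenvector v = (0,-1); generalized eigenvector w with (A-λI)w=v is (-1,2).
General solution: e^(5t)[K_1·v + K_2·(t·v + w)].
Applying u(0)=4, v(0)=4 gives K_1=-12, K_2=-4.

u(t) = 4e^(5t), v(t) = 4te^(5t) + 4e^(5t)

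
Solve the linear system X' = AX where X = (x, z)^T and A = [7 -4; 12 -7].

x(t) = 2c_1e^(t) - c_2e^(-t), z(t) = 3c_1e^(t) - 2c_2e^(-t)

Coefficient matrix A = [[7, -4], [12, -7]].
Characteristic polynomial det(A - λI) = λ^2 - 1 = 0.
Eigenvalues λ = 1, -1.
For λ=1: (A-λI) row 1 is [6, -4], so an eigenvector is (2, 3).
For λ=-1: (A-λI) row 1 is [8, -4], so an eigenvector is (-1, -2).
General solution: c_1e^(t)(2,3) + c_2e^(-t)(-1,-2).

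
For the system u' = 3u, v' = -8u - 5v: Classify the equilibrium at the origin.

A = [[3,0],[-8,-5]]; det(A-λI) = λ^2 + 2λ - 15.
λ = 3, -5: opposite signs.

saddle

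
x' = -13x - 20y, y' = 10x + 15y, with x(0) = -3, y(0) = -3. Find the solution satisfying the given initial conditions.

x(t) = 51e^(t)sin(2t) - 3e^(t)cos(2t), y(t) = -36e^(t)sin(2t) - 3e^(t)cos(2t)

Coefficient matrix A = [[-13, -20], [10, 15]].
Characteristic polynomial det(A - λI) = λ^2 - 2λ + 5 = 0.
Eigenvalues λ = 1 ± 2i (complex conjugate pair).
For λ=1+2i: an eigenvector is (3,-2) - i(-1,1) = (3 + i, -2 - i).
A real fundamental pair from Re and Im of e^((1+2i)t)v: X_1 = e^(t)(cos(2t)·(3,-2) + sin(2t)·(-1,1)), X_2 = e^(t)(sin(2t)·(3,-2) - cos(2t)·(-1,1)).
General solution: c_1X_1 + c_2X_2.
Applying x(0)=-3, y(0)=-3 gives c_1=-6, c_2=15.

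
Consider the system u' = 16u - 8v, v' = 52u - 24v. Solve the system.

u(t) = -c_1e^(-4t)sin(4t) + c_1e^(-4t)cos(4t) + c_2e^(-4t)sin(4t) + c_2e^(-4t)cos(4t), v(t) = -2c_1e^(-4t)sin(4t) + 3c_1e^(-4t)cos(4t) + 3c_2e^(-4t)sin(4t) + 2c_2e^(-4t)cos(4t)

Coefficient matrix A = [[16, -8], [52, -24]].
Characteristic polynomial det(A - λI) = λ^2 + 8λ + 32 = 0.
Eigenvalues λ = -4 ± 4i (complex conjugate pair).
For λ=-4+4i: an eigenvector is (1,3) - i(-1,-2) = (1 + i, 3 + 2i).
A real fundamental pair from Re and Im of e^((-4+4i)t)v: X_1 = e^(-4t)(cos(4t)·(1,3) + sin(4t)·(-1,-2)), X_2 = e^(-4t)(sin(4t)·(1,3) - cos(4t)·(-1,-2)).
General solution: c_1X_1 + c_2X_2.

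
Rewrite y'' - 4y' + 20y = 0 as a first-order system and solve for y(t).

y(t) = c_1e^(2t)cos(4t) + c_2e^(2t)sin(4t)

Let x_1 = y, x_2 = y'. Then x_1' = x_2 and x_2' = -20x_1 + 4x_2.
A = [[0,1],[-20,4]]; det(A-λI) = λ^2 - 4λ + 20.
Eigenvalues λ = 2 ± 4i.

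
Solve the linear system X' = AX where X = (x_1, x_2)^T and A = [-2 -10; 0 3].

Coefficient matrix A = [[-2, -10], [0, 3]].
Characteristic polynomial det(A - λI) = λ^2 - λ - 6 = 0.
Eigenvalues λ = 3, -2.
For λ=3: (A-λI) row 1 is [-5, -10], so an eigenvector is (2, -1).
For λ=-2: (A-λI) row 1 is [0, -10], so an eigenvector is (1, 0).
General solution: c_1e^(3t)(2,-1) + c_2e^(-2t)(1,0).

x_1(t) = 2c_1e^(3t) + c_2e^(-2t), x_2(t) = -c_1e^(3t)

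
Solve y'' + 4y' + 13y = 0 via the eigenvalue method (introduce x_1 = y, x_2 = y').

y(t) = K_1e^(-2t)cos(3t) + K_2e^(-2t)sin(3t)

Let x_1 = y, x_2 = y'. Then x_1' = x_2 and x_2' = -13x_1 - 4x_2.
A = [[0,1],[-13,-4]]; det(A-λI) = λ^2 + 4λ + 13.
Eigenvalues λ = -2 ± 3i.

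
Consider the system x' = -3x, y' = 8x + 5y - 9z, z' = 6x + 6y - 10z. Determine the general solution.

x(t) = c_1e^(-3t), y(t) = -c_1e^(-3t) + 3c_2e^(-t) + c_3e^(-4t), z(t) = 2c_2e^(-t) + c_3e^(-4t)

Coefficient matrix A = [[-3, 0, 0], [8, 5, -9], [6, 6, -10]].
det(A - λI) = 0 gives eigenvalues λ = -3, -1, -4.
For λ=-3: eigenvector (1,-1,0).
For λ=-1: eigenvector (0,3,2).
For λ=-4: eigenvector (0,1,1).
General solution: c_1e^(-3t)(1,-1,0) + c_2e^(-t)(0,3,2) + c_3e^(-4t)(0,1,1).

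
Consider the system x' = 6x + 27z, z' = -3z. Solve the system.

Coefficient matrix A = [[6, 27], [0, -3]].
Characteristic polynomial det(A - λI) = λ^2 - 3λ - 18 = 0.
Eigenvalues λ = -3, 6.
For λ=-3: (A-λI) row 1 is [9, 27], so an eigenvector is (3, -1).
For λ=6: (A-λI) row 1 is [0, 27], so an eigenvector is (1, 0).
General solution: c_1e^(-3t)(3,-1) + c_2e^(6t)(1,0).

x(t) = 3c_1e^(-3t) + c_2e^(6t), z(t) = -c_1e^(-3t)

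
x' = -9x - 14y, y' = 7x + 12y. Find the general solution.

Coefficient matrix A = [[-9, -14], [7, 12]].
Characteristic polynomial det(A - λI) = λ^2 - 3λ - 10 = 0.
Eigenvalues λ = -2, 5.
For λ=-2: (A-λI) row 1 is [-7, -14], so an eigenvector is (2, -1).
For λ=5: (A-λI) row 1 is [-14, -14], so an eigenvector is (1, -1).
General solution: K_1e^(-2t)(2,-1) + K_2e^(5t)(1,-1).

x(t) = 2K_1e^(-2t) + K_2e^(5t), y(t) = -K_1e^(-2t) - K_2e^(5t)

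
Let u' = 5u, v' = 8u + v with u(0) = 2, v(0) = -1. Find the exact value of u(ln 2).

A = [[5,0],[8,1]]; eigenvalues λ = 1, 5.
Eigenvectors: (0,1) for λ=1, (1,2) for λ=5.
From the initial condition, c_1 = -5, c_2 = 2.
u(ln 2) = (-5)(2^1)(0) + (2)(2^5)(1) = 64.

64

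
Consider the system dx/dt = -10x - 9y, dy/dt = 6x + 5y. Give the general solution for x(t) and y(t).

x(t) = c_1e^(-t) + 3c_2e^(-4t), y(t) = -c_1e^(-t) - 2c_2e^(-4t)

Coefficient matrix A = [[-10, -9], [6, 5]].
Characteristic polynomial det(A - λI) = λ^2 + 5λ + 4 = 0.
Eigenvalues λ = -1, -4.
For λ=-1: (A-λI) row 1 is [-9, -9], so an eigenvector is (1, -1).
For λ=-4: (A-λI) row 1 is [-6, -9], so an eigenvector is (3, -2).
General solution: c_1e^(-t)(1,-1) + c_2e^(-4t)(3,-2).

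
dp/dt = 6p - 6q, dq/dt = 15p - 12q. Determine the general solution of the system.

p(t) = K_1e^(-3t)sin(3t) - K_1e^(-3t)cos(3t) - K_2e^(-3t)sin(3t) - K_2e^(-3t)cos(3t), q(t) = K_1e^(-3t)sin(3t) - 2K_1e^(-3t)cos(3t) - 2K_2e^(-3t)sin(3t) - K_2e^(-3t)cos(3t)

Coefficient matrix A = [[6, -6], [15, -12]].
Characteristic polynomial det(A - λI) = λ^2 + 6λ + 18 = 0.
Eigenvalues λ = -3 ± 3i (complex conjugate pair).
For λ=-3+3i: an eigenvector is (-1,-2) - i(1,1) = (-1 - i, -2 - i).
A real fundamental pair from Re and Im of e^((-3+3i)t)v: X_1 = e^(-3t)(cos(3t)·(-1,-2) + sin(3t)·(1,1)), X_2 = e^(-3t)(sin(3t)·(-1,-2) - cos(3t)·(1,1)).
General solution: K_1X_1 + K_2X_2.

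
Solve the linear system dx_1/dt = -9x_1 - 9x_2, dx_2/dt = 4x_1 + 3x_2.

x_1(t) = -3K_1e^(-3t) - 3K_2te^(-3t) - K_2e^(-3t), x_2(t) = 2K_1e^(-3t) + 2K_2te^(-3t) + K_2e^(-3t)

Coefficient matrix A = [[-9, -9], [4, 3]].
Characteristic polynomial det(A - λI) = λ^2 + 6λ + 9 = 0.
Single eigenvalue λ = -3 with algebraic multiplicity 2.
Eigenvector v = (-3,2); generalized eigenvector w with (A-λI)w=v is (-1,1).
General solution: e^(-3t)[K_1·v + K_2·(t·v + w)].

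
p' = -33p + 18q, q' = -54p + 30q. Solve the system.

p(t) = -2c_1e^(-6t) - c_2e^(3t), q(t) = -3c_1e^(-6t) - 2c_2e^(3t)

Coefficient matrix A = [[-33, 18], [-54, 30]].
Characteristic polynomial det(A - λI) = λ^2 + 3λ - 18 = 0.
Eigenvalues λ = -6, 3.
For λ=-6: (A-λI) row 1 is [-27, 18], so an eigenvector is (-2, -3).
For λ=3: (A-λI) row 1 is [-36, 18], so an eigenvector is (-1, -2).
General solution: c_1e^(-6t)(-2,-3) + c_2e^(3t)(-1,-2).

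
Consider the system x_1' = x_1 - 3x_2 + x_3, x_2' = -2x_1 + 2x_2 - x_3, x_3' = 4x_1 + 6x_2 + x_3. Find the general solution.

x_1(t) = K_1e^(-t) - K_2e^(2t) + K_3e^(3t), x_2(t) = K_2e^(2t) - K_3e^(3t), x_3(t) = -2K_1e^(-t) + 2K_2e^(2t) - K_3e^(3t)

Coefficient matrix A = [[1, -3, 1], [-2, 2, -1], [4, 6, 1]].
det(A - λI) = 0 gives eigenvalues λ = -1, 2, 3.
For λ=-1: eigenvector (1,0,-2).
For λ=2: eigenvector (-1,1,2).
For λ=3: eigenvector (1,-1,-1).
General solution: K_1e^(-t)(1,0,-2) + K_2e^(2t)(-1,1,2) + K_3e^(3t)(1,-1,-1).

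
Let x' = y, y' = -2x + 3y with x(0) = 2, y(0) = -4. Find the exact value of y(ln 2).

-32

A = [[0,1],[-2,3]]; eigenvalues λ = 2, 1.
Eigenvectors: (-1,-2) for λ=2, (1,1) for λ=1.
From the initial condition, c_1 = 6, c_2 = 8.
y(ln 2) = (6)(2^2)(-2) + (8)(2^1)(1) = -32.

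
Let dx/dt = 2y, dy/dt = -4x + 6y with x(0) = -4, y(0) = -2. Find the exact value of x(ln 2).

8

A = [[0,2],[-4,6]]; eigenvalues λ = 2, 4.
Eigenvectors: (-1,-1) for λ=2, (1,2) for λ=4.
From the initial condition, c_1 = 6, c_2 = 2.
x(ln 2) = (6)(2^2)(-1) + (2)(2^4)(1) = 8.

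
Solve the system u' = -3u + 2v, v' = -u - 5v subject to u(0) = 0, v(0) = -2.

Coefficient matrix A = [[-3, 2], [-1, -5]].
Characteristic polynomial det(A - λI) = λ^2 + 8λ + 17 = 0.
Eigenvalues λ = -4 ± i (complex conjugate pair).
For λ=-4+i: an eigenvector is (-1,1) - i(1,0) = (-1 - i, 1).
A real fundamental pair from Re and Im of e^((-4+i)t)v: X_1 = e^(-4t)(cos(t)·(-1,1) + sin(t)·(1,0)), X_2 = e^(-4t)(sin(t)·(-1,1) - cos(t)·(1,0)).
General solution: C_1X_1 + C_2X_2.
Applying u(0)=0, v(0)=-2 gives C_1=-2, C_2=2.

u(t) = -4e^(-4t)sin(t), v(t) = 2e^(-4t)sin(t) - 2e^(-4t)cos(t)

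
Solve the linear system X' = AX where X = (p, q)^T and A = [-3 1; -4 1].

p(t) = c_1e^(-t) + c_2te^(-t) + c_2e^(-t), q(t) = 2c_1e^(-t) + 2c_2te^(-t) + 3c_2e^(-t)

Coefficient matrix A = [[-3, 1], [-4, 1]].
Characteristic polynomial det(A - λI) = λ^2 + 2λ + 1 = 0.
Single eigenvalue λ = -1 with algebraic multiplicity 2.
Eigenvector v = (1,2); generalized eigenvector w with (A-λI)w=v is (1,3).
General solution: e^(-t)[c_1·v + c_2·(t·v + w)].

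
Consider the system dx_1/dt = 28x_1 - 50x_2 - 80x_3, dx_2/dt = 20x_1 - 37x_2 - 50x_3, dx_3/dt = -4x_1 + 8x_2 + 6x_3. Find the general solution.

x_1(t) = 5K_1e^(-4t) + 6K_2e^(-2t) + 2K_3e^(3t), x_2(t) = 2K_2e^(-2t) + K_3e^(3t), x_3(t) = 2K_1e^(-4t) + K_2e^(-2t)

Coefficient matrix A = [[28, -50, -80], [20, -37, -50], [-4, 8, 6]].
det(A - λI) = 0 gives eigenvalues λ = -4, -2, 3.
For λ=-4: eigenvector (5,0,2).
For λ=-2: eigenvector (6,2,1).
For λ=3: eigenvector (2,1,0).
General solution: K_1e^(-4t)(5,0,2) + K_2e^(-2t)(6,2,1) + K_3e^(3t)(2,1,0).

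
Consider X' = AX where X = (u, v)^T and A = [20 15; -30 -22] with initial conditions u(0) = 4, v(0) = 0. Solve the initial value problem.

u(t) = 28e^(-t)sin(3t) + 4e^(-t)cos(3t), v(t) = -40e^(-t)sin(3t)

Coefficient matrix A = [[20, 15], [-30, -22]].
Characteristic polynomial det(A - λI) = λ^2 + 2λ + 10 = 0.
Eigenvalues λ = -1 ± 3i (complex conjugate pair).
For λ=-1+3i: an eigenvector is (2,-3) - i(-1,1) = (2 + i, -3 - i).
A real fundamental pair from Re and Im of e^((-1+3i)t)v: X_1 = e^(-t)(cos(3t)·(2,-3) + sin(3t)·(-1,1)), X_2 = e^(-t)(sin(3t)·(2,-3) - cos(3t)·(-1,1)).
General solution: C_1X_1 + C_2X_2.
Applying u(0)=4, v(0)=0 gives C_1=-4, C_2=12.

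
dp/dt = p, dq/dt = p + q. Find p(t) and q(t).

p(t) = c_2e^(t), q(t) = c_1e^(t) + c_2te^(t) + 2c_2e^(t)

Coefficient matrix A = [[1, 0], [1, 1]].
Characteristic polynomial det(A - λI) = λ^2 - 2λ + 1 = 0.
Single eigenvalue λ = 1 with algebraic multiplicity 2.
Eigenvector v = (0,1); generalized eigenvector w with (A-λI)w=v is (1,2).
General solution: e^(t)[c_1·v + c_2·(t·v + w)].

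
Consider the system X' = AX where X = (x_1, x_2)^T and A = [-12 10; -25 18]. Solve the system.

x_1(t) = K_1e^(3t)sin(5t) + K_1e^(3t)cos(5t) + K_2e^(3t)sin(5t) - K_2e^(3t)cos(5t), x_2(t) = K_1e^(3t)sin(5t) + 2K_1e^(3t)cos(5t) + 2K_2e^(3t)sin(5t) - K_2e^(3t)cos(5t)

Coefficient matrix A = [[-12, 10], [-25, 18]].
Characteristic polynomial det(A - λI) = λ^2 - 6λ + 34 = 0.
Eigenvalues λ = 3 ± 5i (complex conjugate pair).
For λ=3+5i: an eigenvector is (1,2) - i(1,1) = (1 - i, 2 - i).
A real fundamental pair from Re and Im of e^((3+5i)t)v: X_1 = e^(3t)(cos(5t)·(1,2) + sin(5t)·(1,1)), X_2 = e^(3t)(sin(5t)·(1,2) - cos(5t)·(1,1)).
General solution: K_1X_1 + K_2X_2.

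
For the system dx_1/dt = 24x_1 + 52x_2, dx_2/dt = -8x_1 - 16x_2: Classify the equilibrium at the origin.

unstable spiral

A = [[24,52],[-8,-16]]; det(A-λI) = λ^2 - 8λ + 32.
λ = 4 ± 4i: positive real part.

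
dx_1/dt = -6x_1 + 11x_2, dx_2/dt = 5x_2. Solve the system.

x_1(t) = c_1e^(-6t) - c_2e^(5t), x_2(t) = -c_2e^(5t)

Coefficient matrix A = [[-6, 11], [0, 5]].
Characteristic polynomial det(A - λI) = λ^2 + λ - 30 = 0.
Eigenvalues λ = -6, 5.
For λ=-6: (A-λI) row 1 is [0, 11], so an eigenvector is (1, 0).
For λ=5: (A-λI) row 1 is [-11, 11], so an eigenvector is (-1, -1).
General solution: c_1e^(-6t)(1,0) + c_2e^(5t)(-1,-1).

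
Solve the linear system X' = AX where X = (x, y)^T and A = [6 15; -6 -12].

x(t) = 2C_1e^(-3t)sin(3t) - C_1e^(-3t)cos(3t) - C_2e^(-3t)sin(3t) - 2C_2e^(-3t)cos(3t), y(t) = -C_1e^(-3t)sin(3t) + C_1e^(-3t)cos(3t) + C_2e^(-3t)sin(3t) + C_2e^(-3t)cos(3t)

Coefficient matrix A = [[6, 15], [-6, -12]].
Characteristic polynomial det(A - λI) = λ^2 + 6λ + 18 = 0.
Eigenvalues λ = -3 ± 3i (complex conjugate pair).
For λ=-3+3i: an eigenvector is (-1,1) - i(2,-1) = (-1 - 2i, 1 + i).
A real fundamental pair from Re and Im of e^((-3+3i)t)v: X_1 = e^(-3t)(cos(3t)·(-1,1) + sin(3t)·(2,-1)), X_2 = e^(-3t)(sin(3t)·(-1,1) - cos(3t)·(2,-1)).
General solution: C_1X_1 + C_2X_2.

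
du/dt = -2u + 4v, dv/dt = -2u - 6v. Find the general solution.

u(t) = K_1e^(-4t)sin(2t) - K_1e^(-4t)cos(2t) - K_2e^(-4t)sin(2t) - K_2e^(-4t)cos(2t), v(t) = K_1e^(-4t)cos(2t) + K_2e^(-4t)sin(2t)

Coefficient matrix A = [[-2, 4], [-2, -6]].
Characteristic polynomial det(A - λI) = λ^2 + 8λ + 20 = 0.
Eigenvalues λ = -4 ± 2i (complex conjugate pair).
For λ=-4+2i: an eigenvector is (-1,1) - i(1,0) = (-1 - i, 1).
A real fundamental pair from Re and Im of e^((-4+2i)t)v: X_1 = e^(-4t)(cos(2t)·(-1,1) + sin(2t)·(1,0)), X_2 = e^(-4t)(sin(2t)·(-1,1) - cos(2t)·(1,0)).
General solution: K_1X_1 + K_2X_2.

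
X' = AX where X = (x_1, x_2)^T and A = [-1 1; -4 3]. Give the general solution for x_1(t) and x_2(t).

Coefficient matrix A = [[-1, 1], [-4, 3]].
Characteristic polynomial det(A - λI) = λ^2 - 2λ + 1 = 0.
Single eigenvalue λ = 1 with algebraic multiplicity 2.
Eigenvector v = (-1,-2); generalized eigenvector w with (A-λI)w=v is (1,1).
General solution: e^(t)[C_1·v + C_2·(t·v + w)].

x_1(t) = -C_1e^(t) - C_2te^(t) + C_2e^(t), x_2(t) = -2C_1e^(t) - 2C_2te^(t) + C_2e^(t)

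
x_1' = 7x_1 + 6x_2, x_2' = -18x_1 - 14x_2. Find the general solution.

Coefficient matrix A = [[7, 6], [-18, -14]].
Characteristic polynomial det(A - λI) = λ^2 + 7λ + 10 = 0.
Eigenvalues λ = -5, -2.
For λ=-5: (A-λI) row 1 is [12, 6], so an eigenvector is (-1, 2).
For λ=-2: (A-λI) row 1 is [9, 6], so an eigenvector is (-2, 3).
General solution: c_1e^(-5t)(-1,2) + c_2e^(-2t)(-2,3).

x_1(t) = -c_1e^(-5t) - 2c_2e^(-2t), x_2(t) = 2c_1e^(-5t) + 3c_2e^(-2t)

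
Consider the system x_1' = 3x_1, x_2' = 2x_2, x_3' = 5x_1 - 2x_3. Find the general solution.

Coefficient matrix A = [[3, 0, 0], [0, 2, 0], [5, 0, -2]].
det(A - λI) = 0 gives eigenvalues λ = -2, 2, 3.
For λ=-2: eigenvector (0,0,1).
For λ=2: eigenvector (0,1,0).
For λ=3: eigenvector (1,0,1).
General solution: K_1e^(-2t)(0,0,1) + K_2e^(2t)(0,1,0) + K_3e^(3t)(1,0,1).

x_1(t) = K_3e^(3t), x_2(t) = K_2e^(2t), x_3(t) = K_1e^(-2t) + K_3e^(3t)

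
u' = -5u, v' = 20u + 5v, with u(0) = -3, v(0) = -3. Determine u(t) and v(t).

u(t) = -3e^(-5t), v(t) = -9e^(5t) + 6e^(-5t)

Coefficient matrix A = [[-5, 0], [20, 5]].
Characteristic polynomial det(A - λI) = λ^2 - 25 = 0.
Eigenvalues λ = -5, 5.
For λ=-5: (A-λI) row 2 is [20, 10], so an eigenvector is (1, -2).
For λ=5: (A-λI) row 1 is [-10, 0], so an eigenvector is (0, 1).
General solution: C_1e^(-5t)(1,-2) + C_2e^(5t)(0,1).
Applying u(0)=-3, v(0)=-3 gives C_1=-3, C_2=-9.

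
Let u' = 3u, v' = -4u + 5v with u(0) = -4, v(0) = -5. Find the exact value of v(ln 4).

2560

A = [[3,0],[-4,5]]; eigenvalues λ = 3, 5.
Eigenvectors: (-1,-2) for λ=3, (0,1) for λ=5.
From the initial condition, c_1 = 4, c_2 = 3.
v(ln 4) = (4)(4^3)(-2) + (3)(4^5)(1) = 2560.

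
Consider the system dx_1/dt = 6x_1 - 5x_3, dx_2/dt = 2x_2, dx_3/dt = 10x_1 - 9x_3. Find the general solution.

Coefficient matrix A = [[6, 0, -5], [0, 2, 0], [10, 0, -9]].
det(A - λI) = 0 gives eigenvalues λ = 2, -4, 1.
For λ=2: eigenvector (0,1,0).
For λ=-4: eigenvector (-1,0,-2).
For λ=1: eigenvector (1,0,1).
General solution: C_1e^(2t)(0,1,0) + C_2e^(-4t)(-1,0,-2) + C_3e^(t)(1,0,1).

x_1(t) = -C_2e^(-4t) + C_3e^(t), x_2(t) = C_1e^(2t), x_3(t) = -2C_2e^(-4t) + C_3e^(t)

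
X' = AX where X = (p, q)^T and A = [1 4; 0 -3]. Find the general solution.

Coefficient matrix A = [[1, 4], [0, -3]].
Characteristic polynomial det(A - λI) = λ^2 + 2λ - 3 = 0.
Eigenvalues λ = 1, -3.
For λ=1: (A-λI) row 1 is [0, 4], so an eigenvector is (-1, 0).
For λ=-3: (A-λI) row 1 is [4, 4], so an eigenvector is (-1, 1).
General solution: c_1e^(t)(-1,0) + c_2e^(-3t)(-1,1).

p(t) = -c_1e^(t) - c_2e^(-3t), q(t) = c_2e^(-3t)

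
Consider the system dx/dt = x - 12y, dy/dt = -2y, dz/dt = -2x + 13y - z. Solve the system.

x(t) = C_1e^(t) + 4C_2e^(-2t), y(t) = C_2e^(-2t), z(t) = -C_1e^(t) - 5C_2e^(-2t) + C_3e^(-t)

Coefficient matrix A = [[1, -12, 0], [0, -2, 0], [-2, 13, -1]].
det(A - λI) = 0 gives eigenvalues λ = 1, -2, -1.
For λ=1: eigenvector (1,0,-1).
For λ=-2: eigenvector (4,1,-5).
For λ=-1: eigenvector (0,0,1).
General solution: C_1e^(t)(1,0,-1) + C_2e^(-2t)(4,1,-5) + C_3e^(-t)(0,0,1).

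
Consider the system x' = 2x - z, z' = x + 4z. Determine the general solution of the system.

x(t) = -c_1e^(3t) - c_2te^(3t), z(t) = c_1e^(3t) + c_2te^(3t) + c_2e^(3t)

Coefficient matrix A = [[2, -1], [1, 4]].
Characteristic polynomial det(A - λI) = λ^2 - 6λ + 9 = 0.
Single eigenvalue λ = 3 with algebraic multiplicity 2.
Eigenvector v = (-1,1); generalized eigenvector w with (A-λI)w=v is (0,1).
General solution: e^(3t)[c_1·v + c_2·(t·v + w)].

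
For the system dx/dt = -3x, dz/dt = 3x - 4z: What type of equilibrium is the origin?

stable node

A = [[-3,0],[3,-4]]; det(A-λI) = λ^2 + 7λ + 12.
λ = -4, -3: both negative.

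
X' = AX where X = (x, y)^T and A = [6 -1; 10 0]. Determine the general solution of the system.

x(t) = -C_1e^(3t)sin(t) + C_2e^(3t)cos(t), y(t) = -3C_1e^(3t)sin(t) + C_1e^(3t)cos(t) + C_2e^(3t)sin(t) + 3C_2e^(3t)cos(t)

Coefficient matrix A = [[6, -1], [10, 0]].
Characteristic polynomial det(A - λI) = λ^2 - 6λ + 10 = 0.
Eigenvalues λ = 3 ± i (complex conjugate pair).
For λ=3+i: an eigenvector is (0,1) - i(-1,-3) = (0 + i, 1 + 3i).
A real fundamental pair from Re and Im of e^((3+i)t)v: X_1 = e^(3t)(cos(t)·(0,1) + sin(t)·(-1,-3)), X_2 = e^(3t)(sin(t)·(0,1) - cos(t)·(-1,-3)).
General solution: C_1X_1 + C_2X_2.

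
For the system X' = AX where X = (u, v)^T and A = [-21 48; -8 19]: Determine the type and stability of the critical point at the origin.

A = [[-21,48],[-8,19]]; det(A-λI) = λ^2 + 2λ - 15.
λ = -5, 3: opposite signs.

saddle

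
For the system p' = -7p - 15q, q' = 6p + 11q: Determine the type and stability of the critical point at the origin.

A = [[-7,-15],[6,11]]; det(A-λI) = λ^2 - 4λ + 13.
λ = 2 ± 3i: positive real part.

unstable spiral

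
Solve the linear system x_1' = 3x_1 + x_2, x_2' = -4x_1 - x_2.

Coefficient matrix A = [[3, 1], [-4, -1]].
Characteristic polynomial det(A - λI) = λ^2 - 2λ + 1 = 0.
Single eigenvalue λ = 1 with algebraic multiplicity 2.
Eigenvector v = (-1,2); generalized eigenvector w with (A-λI)w=v is (1,-3).
General solution: e^(t)[C_1·v + C_2·(t·v + w)].

x_1(t) = -C_1e^(t) - C_2te^(t) + C_2e^(t), x_2(t) = 2C_1e^(t) + 2C_2te^(t) - 3C_2e^(t)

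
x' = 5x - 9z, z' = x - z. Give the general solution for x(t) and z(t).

Coefficient matrix A = [[5, -9], [1, -1]].
Characteristic polynomial det(A - λI) = λ^2 - 4λ + 4 = 0.
Single eigenvalue λ = 2 with algebraic multiplicity 2.
Eigenvector v = (-3,-1); generalized eigenvector w with (A-λI)w=v is (2,1).
General solution: e^(2t)[C_1·v + C_2·(t·v + w)].

x(t) = -3C_1e^(2t) - 3C_2te^(2t) + 2C_2e^(2t), z(t) = -C_1e^(2t) - C_2te^(2t) + C_2e^(2t)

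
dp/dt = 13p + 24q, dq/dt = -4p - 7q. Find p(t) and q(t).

p(t) = 2c_1e^(t) + 3c_2e^(5t), q(t) = -c_1e^(t) - c_2e^(5t)

Coefficient matrix A = [[13, 24], [-4, -7]].
Characteristic polynomial det(A - λI) = λ^2 - 6λ + 5 = 0.
Eigenvalues λ = 1, 5.
For λ=1: (A-λI) row 1 is [12, 24], so an eigenvector is (2, -1).
For λ=5: (A-λI) row 1 is [8, 24], so an eigenvector is (3, -1).
General solution: c_1e^(t)(2,-1) + c_2e^(5t)(3,-1).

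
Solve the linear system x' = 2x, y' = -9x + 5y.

x(t) = -C_2e^(2t), y(t) = C_1e^(5t) - 3C_2e^(2t)

Coefficient matrix A = [[2, 0], [-9, 5]].
Characteristic polynomial det(A - λI) = λ^2 - 7λ + 10 = 0.
Eigenvalues λ = 5, 2.
For λ=5: (A-λI) row 1 is [-3, 0], so an eigenvector is (0, 1).
For λ=2: (A-λI) row 2 is [-9, 3], so an eigenvector is (-1, -3).
General solution: C_1e^(5t)(0,1) + C_2e^(2t)(-1,-3).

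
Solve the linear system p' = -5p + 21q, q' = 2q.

p(t) = 3K_1e^(2t) + K_2e^(-5t), q(t) = K_1e^(2t)

Coefficient matrix A = [[-5, 21], [0, 2]].
Characteristic polynomial det(A - λI) = λ^2 + 3λ - 10 = 0.
Eigenvalues λ = 2, -5.
For λ=2: (A-λI) row 1 is [-7, 21], so an eigenvector is (3, 1).
For λ=-5: (A-λI) row 1 is [0, 21], so an eigenvector is (1, 0).
General solution: K_1e^(2t)(3,1) + K_2e^(-5t)(1,0).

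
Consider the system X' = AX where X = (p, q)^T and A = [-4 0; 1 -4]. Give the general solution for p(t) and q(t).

p(t) = C_2e^(-4t), q(t) = C_1e^(-4t) + C_2te^(-4t) - 2C_2e^(-4t)

Coefficient matrix A = [[-4, 0], [1, -4]].
Characteristic polynomial det(A - λI) = λ^2 + 8λ + 16 = 0.
Single eigenvalue λ = -4 with algebraic multiplicity 2.
Eigenvector v = (0,1); generalized eigenvector w with (A-λI)w=v is (1,-2).
General solution: e^(-4t)[C_1·v + C_2·(t·v + w)].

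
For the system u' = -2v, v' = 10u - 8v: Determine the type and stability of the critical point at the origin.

stable spiral

A = [[0,-2],[10,-8]]; det(A-λI) = λ^2 + 8λ + 20.
λ = -4 ± 2i: negative real part.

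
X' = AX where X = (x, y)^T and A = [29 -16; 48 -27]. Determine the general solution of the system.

x(t) = -c_1e^(-3t) + 2c_2e^(5t), y(t) = -2c_1e^(-3t) + 3c_2e^(5t)

Coefficient matrix A = [[29, -16], [48, -27]].
Characteristic polynomial det(A - λI) = λ^2 - 2λ - 15 = 0.
Eigenvalues λ = -3, 5.
For λ=-3: (A-λI) row 1 is [32, -16], so an eigenvector is (-1, -2).
For λ=5: (A-λI) row 1 is [24, -16], so an eigenvector is (2, 3).
General solution: c_1e^(-3t)(-1,-2) + c_2e^(5t)(2,3).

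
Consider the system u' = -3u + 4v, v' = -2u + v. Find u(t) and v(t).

u(t) = K_1e^(-t)sin(2t) - K_1e^(-t)cos(2t) - K_2e^(-t)sin(2t) - K_2e^(-t)cos(2t), v(t) = K_1e^(-t)sin(2t) - K_2e^(-t)cos(2t)

Coefficient matrix A = [[-3, 4], [-2, 1]].
Characteristic polynomial det(A - λI) = λ^2 + 2λ + 5 = 0.
Eigenvalues λ = -1 ± 2i (complex conjugate pair).
For λ=-1+2i: an eigenvector is (-1,0) - i(1,1) = (-1 - i, 0 - i).
A real fundamental pair from Re and Im of e^((-1+2i)t)v: X_1 = e^(-t)(cos(2t)·(-1,0) + sin(2t)·(1,1)), X_2 = e^(-t)(sin(2t)·(-1,0) - cos(2t)·(1,1)).
General solution: K_1X_1 + K_2X_2.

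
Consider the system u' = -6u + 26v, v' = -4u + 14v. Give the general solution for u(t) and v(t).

u(t) = -3K_1e^(4t)sin(2t) - 2K_1e^(4t)cos(2t) - 2K_2e^(4t)sin(2t) + 3K_2e^(4t)cos(2t), v(t) = -K_1e^(4t)sin(2t) - K_1e^(4t)cos(2t) - K_2e^(4t)sin(2t) + K_2e^(4t)cos(2t)

Coefficient matrix A = [[-6, 26], [-4, 14]].
Characteristic polynomial det(A - λI) = λ^2 - 8λ + 20 = 0.
Eigenvalues λ = 4 ± 2i (complex conjugate pair).
For λ=4+2i: an eigenvector is (-2,-1) - i(-3,-1) = (-2 + 3i, -1 + i).
A real fundamental pair from Re and Im of e^((4+2i)t)v: X_1 = e^(4t)(cos(2t)·(-2,-1) + sin(2t)·(-3,-1)), X_2 = e^(4t)(sin(2t)·(-2,-1) - cos(2t)·(-3,-1)).
General solution: K_1X_1 + K_2X_2.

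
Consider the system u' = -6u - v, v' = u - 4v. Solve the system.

Coefficient matrix A = [[-6, -1], [1, -4]].
Characteristic polynomial det(A - λI) = λ^2 + 10λ + 25 = 0.
Single eigenvalue λ = -5 with algebraic multiplicity 2.
Eigenvector v = (1,-1); generalized eigenvector w with (A-λI)w=v is (-1,0).
General solution: e^(-5t)[K_1·v + K_2·(t·v + w)].

u(t) = K_1e^(-5t) + K_2te^(-5t) - K_2e^(-5t), v(t) = -K_1e^(-5t) - K_2te^(-5t)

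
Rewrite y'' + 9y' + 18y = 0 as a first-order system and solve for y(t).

Let x_1 = y, x_2 = y'. Then x_1' = x_2 and x_2' = -18x_1 - 9x_2.
A = [[0,1],[-18,-9]]; det(A-λI) = λ^2 + 9λ + 18.
Eigenvalues λ = -3, -6 with eigenvectors (1,-3), (1,-6).

y(t) = c_1e^(-3t) + c_2e^(-6t)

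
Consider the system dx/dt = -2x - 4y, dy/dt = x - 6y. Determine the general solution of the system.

Coefficient matrix A = [[-2, -4], [1, -6]].
Characteristic polynomial det(A - λI) = λ^2 + 8λ + 16 = 0.
Single eigenvalue λ = -4 with algebraic multiplicity 2.
Eigenvector v = (2,1); generalized eigenvector w with (A-λI)w=v is (-3,-2).
General solution: e^(-4t)[c_1·v + c_2·(t·v + w)].

x(t) = 2c_1e^(-4t) + 2c_2te^(-4t) - 3c_2e^(-4t), y(t) = c_1e^(-4t) + c_2te^(-4t) - 2c_2e^(-4t)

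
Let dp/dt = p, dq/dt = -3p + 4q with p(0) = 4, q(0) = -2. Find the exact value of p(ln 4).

A = [[1,0],[-3,4]]; eigenvalues λ = 1, 4.
Eigenvectors: (-1,-1) for λ=1, (0,1) for λ=4.
From the initial condition, c_1 = -4, c_2 = -6.
p(ln 4) = (-4)(4^1)(-1) + (-6)(4^4)(0) = 16.

16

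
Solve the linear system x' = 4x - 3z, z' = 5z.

Coefficient matrix A = [[4, -3], [0, 5]].
Characteristic polynomial det(A - λI) = λ^2 - 9λ + 20 = 0.
Eigenvalues λ = 5, 4.
For λ=5: (A-λI) row 1 is [-1, -3], so an eigenvector is (3, -1).
For λ=4: (A-λI) row 1 is [0, -3], so an eigenvector is (1, 0).
General solution: c_1e^(5t)(3,-1) + c_2e^(4t)(1,0).

x(t) = 3c_1e^(5t) + c_2e^(4t), z(t) = -c_1e^(5t)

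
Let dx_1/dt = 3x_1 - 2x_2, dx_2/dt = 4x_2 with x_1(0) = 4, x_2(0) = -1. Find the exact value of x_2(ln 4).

A = [[3,-2],[0,4]]; eigenvalues λ = 4, 3.
Eigenvectors: (2,-1) for λ=4, (-1,0) for λ=3.
From the initial condition, c_1 = 1, c_2 = -2.
x_2(ln 4) = (1)(4^4)(-1) + (-2)(4^3)(0) = -256.

-256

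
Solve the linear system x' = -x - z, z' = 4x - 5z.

x(t) = -K_1e^(-3t) - K_2te^(-3t) - 2K_2e^(-3t), z(t) = -2K_1e^(-3t) - 2K_2te^(-3t) - 3K_2e^(-3t)

Coefficient matrix A = [[-1, -1], [4, -5]].
Characteristic polynomial det(A - λI) = λ^2 + 6λ + 9 = 0.
Single eigenvalue λ = -3 with algebraic multiplicity 2.
Eigenvector v = (-1,-2); generalized eigenvector w with (A-λI)w=v is (-2,-3).
General solution: e^(-3t)[K_1·v + K_2·(t·v + w)].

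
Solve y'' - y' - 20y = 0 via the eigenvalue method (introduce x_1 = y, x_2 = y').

y(t) = C_1e^(5t) + C_2e^(-4t)

Let x_1 = y, x_2 = y'. Then x_1' = x_2 and x_2' = 20x_1 + x_2.
A = [[0,1],[20,1]]; det(A-λI) = λ^2 - λ - 20.
Eigenvalues λ = 5, -4 with eigenvectors (1,5), (1,-4).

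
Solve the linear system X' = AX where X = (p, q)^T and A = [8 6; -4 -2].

Coefficient matrix A = [[8, 6], [-4, -2]].
Characteristic polynomial det(A - λI) = λ^2 - 6λ + 8 = 0.
Eigenvalues λ = 2, 4.
For λ=2: (A-λI) row 1 is [6, 6], so an eigenvector is (-1, 1).
For λ=4: (A-λI) row 1 is [4, 6], so an eigenvector is (3, -2).
General solution: c_1e^(2t)(-1,1) + c_2e^(4t)(3,-2).

p(t) = -c_1e^(2t) + 3c_2e^(4t), q(t) = c_1e^(2t) - 2c_2e^(4t)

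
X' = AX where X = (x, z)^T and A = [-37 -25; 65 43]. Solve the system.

Coefficient matrix A = [[-37, -25], [65, 43]].
Characteristic polynomial det(A - λI) = λ^2 - 6λ + 34 = 0.
Eigenvalues λ = 3 ± 5i (complex conjugate pair).
For λ=3+5i: an eigenvector is (-1,2) - i(-2,3) = (-1 + 2i, 2 - 3i).
A real fundamental pair from Re and Im of e^((3+5i)t)v: X_1 = e^(3t)(cos(5t)·(-1,2) + sin(5t)·(-2,3)), X_2 = e^(3t)(sin(5t)·(-1,2) - cos(5t)·(-2,3)).
General solution: c_1X_1 + c_2X_2.

x(t) = -2c_1e^(3t)sin(5t) - c_1e^(3t)cos(5t) - c_2e^(3t)sin(5t) + 2c_2e^(3t)cos(5t), z(t) = 3c_1e^(3t)sin(5t) + 2c_1e^(3t)cos(5t) + 2c_2e^(3t)sin(5t) - 3c_2e^(3t)cos(5t)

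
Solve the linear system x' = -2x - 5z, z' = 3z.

Coefficient matrix A = [[-2, -5], [0, 3]].
Characteristic polynomial det(A - λI) = λ^2 - λ - 6 = 0.
Eigenvalues λ = -2, 3.
For λ=-2: (A-λI) row 1 is [0, -5], so an eigenvector is (1, 0).
For λ=3: (A-λI) row 1 is [-5, -5], so an eigenvector is (-1, 1).
General solution: C_1e^(-2t)(1,0) + C_2e^(3t)(-1,1).

x(t) = C_1e^(-2t) - C_2e^(3t), z(t) = C_2e^(3t)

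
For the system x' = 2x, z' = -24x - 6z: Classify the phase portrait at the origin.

A = [[2,0],[-24,-6]]; det(A-λI) = λ^2 + 4λ - 12.
λ = 2, -6: opposite signs.

saddle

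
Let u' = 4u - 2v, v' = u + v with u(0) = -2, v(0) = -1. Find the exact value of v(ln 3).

A = [[4,-2],[1,1]]; eigenvalues λ = 2, 3.
Eigenvectors: (1,1) for λ=2, (2,1) for λ=3.
From the initial condition, c_1 = 0, c_2 = -1.
v(ln 3) = (0)(3^2)(1) + (-1)(3^3)(1) = -27.

-27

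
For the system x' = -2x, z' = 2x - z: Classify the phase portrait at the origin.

A = [[-2,0],[2,-1]]; det(A-λI) = λ^2 + 3λ + 2.
λ = -2, -1: both negative.

stable node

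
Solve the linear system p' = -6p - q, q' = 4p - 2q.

p(t) = C_1e^(-4t) + C_2te^(-4t) - 2C_2e^(-4t), q(t) = -2C_1e^(-4t) - 2C_2te^(-4t) + 3C_2e^(-4t)

Coefficient matrix A = [[-6, -1], [4, -2]].
Characteristic polynomial det(A - λI) = λ^2 + 8λ + 16 = 0.
Single eigenvalue λ = -4 with algebraic multiplicity 2.
Eigenvector v = (1,-2); generalized eigenvector w with (A-λI)w=v is (-2,3).
General solution: e^(-4t)[C_1·v + C_2·(t·v + w)].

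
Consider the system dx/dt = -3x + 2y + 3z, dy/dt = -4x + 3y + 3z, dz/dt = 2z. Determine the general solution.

Coefficient matrix A = [[-3, 2, 3], [-4, 3, 3], [0, 0, 2]].
det(A - λI) = 0 gives eigenvalues λ = 1, 2, -1.
For λ=1: eigenvector (-1,-2,0).
For λ=2: eigenvector (1,1,1).
For λ=-1: eigenvector (1,1,0).
General solution: C_1e^(t)(-1,-2,0) + C_2e^(2t)(1,1,1) + C_3e^(-t)(1,1,0).

x(t) = -C_1e^(t) + C_2e^(2t) + C_3e^(-t), y(t) = -2C_1e^(t) + C_2e^(2t) + C_3e^(-t), z(t) = C_2e^(2t)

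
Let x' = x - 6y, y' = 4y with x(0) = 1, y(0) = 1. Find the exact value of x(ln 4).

A = [[1,-6],[0,4]]; eigenvalues λ = 4, 1.
Eigenvectors: (-2,1) for λ=4, (1,0) for λ=1.
From the initial condition, c_1 = 1, c_2 = 3.
x(ln 4) = (1)(4^4)(-2) + (3)(4^1)(1) = -500.

-500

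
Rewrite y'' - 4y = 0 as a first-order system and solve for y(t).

Let x_1 = y, x_2 = y'. Then x_1' = x_2 and x_2' = 4x_1.
A = [[0,1],[4,0]]; det(A-λI) = λ^2 - 4.
Eigenvalues λ = -2, 2 with eigenvectors (1,-2), (1,2).

y(t) = C_1e^(-2t) + C_2e^(2t)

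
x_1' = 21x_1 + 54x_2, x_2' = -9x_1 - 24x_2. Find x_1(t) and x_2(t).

Coefficient matrix A = [[21, 54], [-9, -24]].
Characteristic polynomial det(A - λI) = λ^2 + 3λ - 18 = 0.
Eigenvalues λ = -6, 3.
For λ=-6: (A-λI) row 1 is [27, 54], so an eigenvector is (2, -1).
For λ=3: (A-λI) row 1 is [18, 54], so an eigenvector is (-3, 1).
General solution: c_1e^(-6t)(2,-1) + c_2e^(3t)(-3,1).

x_1(t) = 2c_1e^(-6t) - 3c_2e^(3t), x_2(t) = -c_1e^(-6t) + c_2e^(3t)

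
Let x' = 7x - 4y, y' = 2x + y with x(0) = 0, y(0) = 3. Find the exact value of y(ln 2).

-48

A = [[7,-4],[2,1]]; eigenvalues λ = 5, 3.
Eigenvectors: (2,1) for λ=5, (1,1) for λ=3.
From the initial condition, c_1 = -3, c_2 = 6.
y(ln 2) = (-3)(2^5)(1) + (6)(2^3)(1) = -48.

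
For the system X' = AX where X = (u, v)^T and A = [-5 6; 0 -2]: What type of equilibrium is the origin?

A = [[-5,6],[0,-2]]; det(A-λI) = λ^2 + 7λ + 10.
λ = -2, -5: both negative.

stable node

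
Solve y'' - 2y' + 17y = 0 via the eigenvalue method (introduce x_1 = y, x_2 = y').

Let x_1 = y, x_2 = y'. Then x_1' = x_2 and x_2' = -17x_1 + 2x_2.
A = [[0,1],[-17,2]]; det(A-λI) = λ^2 - 2λ + 17.
Eigenvalues λ = 1 ± 4i.

y(t) = K_1e^(t)cos(4t) + K_2e^(t)sin(4t)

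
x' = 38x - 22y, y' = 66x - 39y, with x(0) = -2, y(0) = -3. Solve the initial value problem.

Coefficient matrix A = [[38, -22], [66, -39]].
Characteristic polynomial det(A - λI) = λ^2 + λ - 30 = 0.
Eigenvalues λ = -6, 5.
For λ=-6: (A-λI) row 1 is [44, -22], so an eigenvector is (1, 2).
For λ=5: (A-λI) row 1 is [33, -22], so an eigenvector is (-2, -3).
General solution: c_1e^(-6t)(1,2) + c_2e^(5t)(-2,-3).
Applying x(0)=-2, y(0)=-3 gives c_1=0, c_2=1.

x(t) = -2e^(5t), y(t) = -3e^(5t)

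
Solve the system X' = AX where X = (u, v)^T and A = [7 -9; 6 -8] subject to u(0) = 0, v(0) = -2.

u(t) = 6e^(t) - 6e^(-2t), v(t) = 4e^(t) - 6e^(-2t)

Coefficient matrix A = [[7, -9], [6, -8]].
Characteristic polynomial det(A - λI) = λ^2 + λ - 2 = 0.
Eigenvalues λ = 1, -2.
For λ=1: (A-λI) row 1 is [6, -9], so an eigenvector is (-3, -2).
For λ=-2: (A-λI) row 1 is [9, -9], so an eigenvector is (1, 1).
General solution: c_1e^(t)(-3,-2) + c_2e^(-2t)(1,1).
Applying u(0)=0, v(0)=-2 gives c_1=-2, c_2=-6.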